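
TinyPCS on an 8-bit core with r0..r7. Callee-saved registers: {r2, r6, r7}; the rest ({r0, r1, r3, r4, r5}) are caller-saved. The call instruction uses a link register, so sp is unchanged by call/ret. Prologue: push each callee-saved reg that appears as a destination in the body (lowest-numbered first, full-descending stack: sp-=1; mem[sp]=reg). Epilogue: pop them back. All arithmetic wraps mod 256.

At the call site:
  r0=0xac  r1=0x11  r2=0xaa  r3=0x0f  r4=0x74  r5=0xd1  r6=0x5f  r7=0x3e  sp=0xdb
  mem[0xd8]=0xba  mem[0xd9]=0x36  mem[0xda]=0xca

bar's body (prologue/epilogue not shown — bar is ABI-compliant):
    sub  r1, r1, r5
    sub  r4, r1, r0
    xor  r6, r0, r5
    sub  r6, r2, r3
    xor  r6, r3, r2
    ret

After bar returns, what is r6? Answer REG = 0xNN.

prologue: push r6 → mem[0xda]=0x5f, sp=0xda
body[0] sub  r1, r1, r5 → r1=0x40
body[1] sub  r4, r1, r0 → r4=0x94
body[2] xor  r6, r0, r5 → r6=0x7d
body[3] sub  r6, r2, r3 → r6=0x9b
body[4] xor  r6, r3, r2 → r6=0xa5
epilogue: pop r6=0x5f, sp=0xdb
r6 is callee-saved → restored

REG = 0x5f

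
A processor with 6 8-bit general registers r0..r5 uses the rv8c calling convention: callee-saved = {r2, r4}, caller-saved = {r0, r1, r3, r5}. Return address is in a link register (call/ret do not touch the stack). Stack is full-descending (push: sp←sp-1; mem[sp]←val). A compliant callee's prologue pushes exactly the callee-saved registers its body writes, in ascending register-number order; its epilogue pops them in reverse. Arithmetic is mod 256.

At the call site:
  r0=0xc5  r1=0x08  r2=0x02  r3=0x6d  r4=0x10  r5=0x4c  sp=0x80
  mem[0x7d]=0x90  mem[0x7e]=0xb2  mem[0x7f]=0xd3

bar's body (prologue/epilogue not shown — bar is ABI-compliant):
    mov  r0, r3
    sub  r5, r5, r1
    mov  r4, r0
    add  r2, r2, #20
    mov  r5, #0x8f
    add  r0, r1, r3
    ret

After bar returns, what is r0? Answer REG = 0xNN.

prologue: push r2 -> mem[0x7f]=0x02, sp=0x7f
prologue: push r4 -> mem[0x7e]=0x10, sp=0x7e
body[0] mov  r0, r3 -> r0=0x6d
body[1] sub  r5, r5, r1 -> r5=0x44
body[2] mov  r4, r0 -> r4=0x6d
body[3] add  r2, r2, #20 -> r2=0x16
body[4] mov  r5, #0x8f -> r5=0x8f
body[5] add  r0, r1, r3 -> r0=0x75
epilogue: pop r4=0x10, sp=0x7f
epilogue: pop r2=0x02, sp=0x80
r0 is caller-saved -> body value

REG = 0x75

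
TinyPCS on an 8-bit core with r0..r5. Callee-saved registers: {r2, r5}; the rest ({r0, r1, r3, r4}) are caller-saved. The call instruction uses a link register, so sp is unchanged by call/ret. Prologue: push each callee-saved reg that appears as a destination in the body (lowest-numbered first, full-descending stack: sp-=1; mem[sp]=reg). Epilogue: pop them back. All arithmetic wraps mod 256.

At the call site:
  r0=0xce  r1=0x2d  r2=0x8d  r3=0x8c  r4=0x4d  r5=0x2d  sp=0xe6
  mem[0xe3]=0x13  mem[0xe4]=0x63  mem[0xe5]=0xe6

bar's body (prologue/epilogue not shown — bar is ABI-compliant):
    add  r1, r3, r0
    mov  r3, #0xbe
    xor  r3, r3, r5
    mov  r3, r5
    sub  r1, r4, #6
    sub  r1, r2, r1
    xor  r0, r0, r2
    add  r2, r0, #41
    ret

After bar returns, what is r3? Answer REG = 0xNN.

REG = 0x2d

prologue: push r2 -> mem[0xe5]=0x8d, sp=0xe5
body[0] add  r1, r3, r0 -> r1=0x5a
body[1] mov  r3, #0xbe -> r3=0xbe
body[2] xor  r3, r3, r5 -> r3=0x93
body[3] mov  r3, r5 -> r3=0x2d
body[4] sub  r1, r4, #6 -> r1=0x47
body[5] sub  r1, r2, r1 -> r1=0x46
body[6] xor  r0, r0, r2 -> r0=0x43
body[7] add  r2, r0, #41 -> r2=0x6c
epilogue: pop r2=0x8d, sp=0xe6
r3 is caller-saved -> body value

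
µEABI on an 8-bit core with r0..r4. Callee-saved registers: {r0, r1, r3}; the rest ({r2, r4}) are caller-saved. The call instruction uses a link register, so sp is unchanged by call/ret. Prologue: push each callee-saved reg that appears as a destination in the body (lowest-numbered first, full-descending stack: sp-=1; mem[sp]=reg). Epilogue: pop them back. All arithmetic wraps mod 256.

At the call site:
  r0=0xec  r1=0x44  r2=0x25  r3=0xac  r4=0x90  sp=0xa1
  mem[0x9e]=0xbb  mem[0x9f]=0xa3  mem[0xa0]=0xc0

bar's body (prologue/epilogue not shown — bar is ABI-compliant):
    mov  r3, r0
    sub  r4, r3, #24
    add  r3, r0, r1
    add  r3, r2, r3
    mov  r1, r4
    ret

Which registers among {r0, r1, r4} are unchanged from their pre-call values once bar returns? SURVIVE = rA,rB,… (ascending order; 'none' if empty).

SURVIVE = r0,r1

prologue: push r1 -> mem[0xa0]=0x44, sp=0xa0
prologue: push r3 -> mem[0x9f]=0xac, sp=0x9f
body[0] mov  r3, r0 -> r3=0xec
body[1] sub  r4, r3, #24 -> r4=0xd4
body[2] add  r3, r0, r1 -> r3=0x30
body[3] add  r3, r2, r3 -> r3=0x55
body[4] mov  r1, r4 -> r1=0xd4
epilogue: pop r3=0xac, sp=0xa0
epilogue: pop r1=0x44, sp=0xa1
r0: callee-saved, written=False
r1: callee-saved, written=True
r4: caller-saved, written=True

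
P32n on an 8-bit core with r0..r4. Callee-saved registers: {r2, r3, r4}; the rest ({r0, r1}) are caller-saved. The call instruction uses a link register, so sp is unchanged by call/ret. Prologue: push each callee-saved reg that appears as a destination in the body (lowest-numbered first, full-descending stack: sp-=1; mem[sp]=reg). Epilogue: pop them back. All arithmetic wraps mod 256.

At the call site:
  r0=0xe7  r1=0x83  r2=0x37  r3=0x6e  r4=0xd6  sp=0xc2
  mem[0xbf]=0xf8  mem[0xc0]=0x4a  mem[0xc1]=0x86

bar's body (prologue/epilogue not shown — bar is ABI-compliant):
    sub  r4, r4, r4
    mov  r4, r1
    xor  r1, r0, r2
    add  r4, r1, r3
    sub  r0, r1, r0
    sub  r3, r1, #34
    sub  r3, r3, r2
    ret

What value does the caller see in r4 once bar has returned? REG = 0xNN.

REG = 0xd6

prologue: push r3 -> mem[0xc1]=0x6e, sp=0xc1
prologue: push r4 -> mem[0xc0]=0xd6, sp=0xc0
body[0] sub  r4, r4, r4 -> r4=0x00
body[1] mov  r4, r1 -> r4=0x83
body[2] xor  r1, r0, r2 -> r1=0xd0
body[3] add  r4, r1, r3 -> r4=0x3e
body[4] sub  r0, r1, r0 -> r0=0xe9
body[5] sub  r3, r1, #34 -> r3=0xae
body[6] sub  r3, r3, r2 -> r3=0x77
epilogue: pop r4=0xd6, sp=0xc1
epilogue: pop r3=0x6e, sp=0xc2
r4 is callee-saved -> restored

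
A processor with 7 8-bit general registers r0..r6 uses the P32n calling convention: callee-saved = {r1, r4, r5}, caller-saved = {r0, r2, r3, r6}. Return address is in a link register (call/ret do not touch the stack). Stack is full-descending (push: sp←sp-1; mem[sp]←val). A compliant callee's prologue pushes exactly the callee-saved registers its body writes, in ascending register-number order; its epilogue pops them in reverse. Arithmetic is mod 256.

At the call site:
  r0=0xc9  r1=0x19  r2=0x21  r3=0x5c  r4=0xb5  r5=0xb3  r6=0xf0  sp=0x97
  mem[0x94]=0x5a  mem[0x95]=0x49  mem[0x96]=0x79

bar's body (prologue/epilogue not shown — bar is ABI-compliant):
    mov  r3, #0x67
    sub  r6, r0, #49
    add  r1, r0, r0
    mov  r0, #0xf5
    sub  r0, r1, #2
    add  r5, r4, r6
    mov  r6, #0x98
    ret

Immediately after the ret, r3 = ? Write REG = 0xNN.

REG = 0x67

prologue: push r1 → mem[0x96]=0x19, sp=0x96
prologue: push r5 → mem[0x95]=0xb3, sp=0x95
body[0] mov  r3, #0x67 → r3=0x67
body[1] sub  r6, r0, #49 → r6=0x98
body[2] add  r1, r0, r0 → r1=0x92
body[3] mov  r0, #0xf5 → r0=0xf5
body[4] sub  r0, r1, #2 → r0=0x90
body[5] add  r5, r4, r6 → r5=0x4d
body[6] mov  r6, #0x98 → r6=0x98
epilogue: pop r5=0xb3, sp=0x96
epilogue: pop r1=0x19, sp=0x97
r3 is caller-saved → body value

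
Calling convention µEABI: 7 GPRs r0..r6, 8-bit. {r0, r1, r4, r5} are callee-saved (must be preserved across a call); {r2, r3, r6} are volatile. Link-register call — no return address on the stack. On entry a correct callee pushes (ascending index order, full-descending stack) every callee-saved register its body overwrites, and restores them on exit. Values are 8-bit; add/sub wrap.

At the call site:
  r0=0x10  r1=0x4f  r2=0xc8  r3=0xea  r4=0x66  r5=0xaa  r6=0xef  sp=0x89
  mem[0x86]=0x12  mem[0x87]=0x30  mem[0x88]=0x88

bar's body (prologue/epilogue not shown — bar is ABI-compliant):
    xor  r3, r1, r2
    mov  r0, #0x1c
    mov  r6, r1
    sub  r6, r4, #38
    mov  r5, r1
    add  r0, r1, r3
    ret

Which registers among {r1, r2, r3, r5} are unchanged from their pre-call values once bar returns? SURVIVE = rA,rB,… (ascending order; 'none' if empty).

prologue: push r0 → mem[0x88]=0x10, sp=0x88
prologue: push r5 → mem[0x87]=0xaa, sp=0x87
body[0] xor  r3, r1, r2 → r3=0x87
body[1] mov  r0, #0x1c → r0=0x1c
body[2] mov  r6, r1 → r6=0x4f
body[3] sub  r6, r4, #38 → r6=0x40
body[4] mov  r5, r1 → r5=0x4f
body[5] add  r0, r1, r3 → r0=0xd6
epilogue: pop r5=0xaa, sp=0x88
epilogue: pop r0=0x10, sp=0x89
r1: callee-saved, written=False
r2: caller-saved, written=False
r3: caller-saved, written=True
r5: callee-saved, written=True

SURVIVE = r1,r2,r5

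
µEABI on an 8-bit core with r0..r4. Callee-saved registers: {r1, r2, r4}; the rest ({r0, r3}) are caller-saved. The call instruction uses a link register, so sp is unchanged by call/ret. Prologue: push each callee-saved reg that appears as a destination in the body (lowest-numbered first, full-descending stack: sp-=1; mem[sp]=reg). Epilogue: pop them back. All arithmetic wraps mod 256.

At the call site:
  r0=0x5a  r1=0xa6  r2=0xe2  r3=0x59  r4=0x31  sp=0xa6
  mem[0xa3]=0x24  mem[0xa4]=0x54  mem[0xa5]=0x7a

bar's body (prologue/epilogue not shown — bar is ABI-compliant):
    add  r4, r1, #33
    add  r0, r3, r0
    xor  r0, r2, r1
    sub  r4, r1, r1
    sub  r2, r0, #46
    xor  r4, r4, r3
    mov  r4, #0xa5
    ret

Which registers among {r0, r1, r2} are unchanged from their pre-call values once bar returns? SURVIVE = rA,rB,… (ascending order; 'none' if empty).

prologue: push r2 → mem[0xa5]=0xe2, sp=0xa5
prologue: push r4 → mem[0xa4]=0x31, sp=0xa4
body[0] add  r4, r1, #33 → r4=0xc7
body[1] add  r0, r3, r0 → r0=0xb3
body[2] xor  r0, r2, r1 → r0=0x44
body[3] sub  r4, r1, r1 → r4=0x00
body[4] sub  r2, r0, #46 → r2=0x16
body[5] xor  r4, r4, r3 → r4=0x59
body[6] mov  r4, #0xa5 → r4=0xa5
epilogue: pop r4=0x31, sp=0xa5
epilogue: pop r2=0xe2, sp=0xa6
r0: caller-saved, written=True
r1: callee-saved, written=False
r2: callee-saved, written=True

SURVIVE = r1,r2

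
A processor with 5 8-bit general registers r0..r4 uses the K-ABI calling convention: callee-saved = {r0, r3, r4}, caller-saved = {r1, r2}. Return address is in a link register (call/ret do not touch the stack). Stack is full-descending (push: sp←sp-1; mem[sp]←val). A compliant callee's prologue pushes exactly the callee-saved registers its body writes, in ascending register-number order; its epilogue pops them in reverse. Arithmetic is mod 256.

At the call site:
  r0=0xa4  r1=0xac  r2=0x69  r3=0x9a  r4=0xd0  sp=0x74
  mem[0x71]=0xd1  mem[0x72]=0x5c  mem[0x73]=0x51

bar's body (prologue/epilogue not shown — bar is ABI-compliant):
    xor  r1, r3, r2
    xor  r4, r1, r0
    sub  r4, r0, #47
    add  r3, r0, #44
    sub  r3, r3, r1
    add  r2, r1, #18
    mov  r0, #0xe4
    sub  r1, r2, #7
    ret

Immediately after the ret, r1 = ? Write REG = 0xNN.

REG = 0xfe

prologue: push r0 -> mem[0x73]=0xa4, sp=0x73
prologue: push r3 -> mem[0x72]=0x9a, sp=0x72
prologue: push r4 -> mem[0x71]=0xd0, sp=0x71
body[0] xor  r1, r3, r2 -> r1=0xf3
body[1] xor  r4, r1, r0 -> r4=0x57
body[2] sub  r4, r0, #47 -> r4=0x75
body[3] add  r3, r0, #44 -> r3=0xd0
body[4] sub  r3, r3, r1 -> r3=0xdd
body[5] add  r2, r1, #18 -> r2=0x05
body[6] mov  r0, #0xe4 -> r0=0xe4
body[7] sub  r1, r2, #7 -> r1=0xfe
epilogue: pop r4=0xd0, sp=0x72
epilogue: pop r3=0x9a, sp=0x73
epilogue: pop r0=0xa4, sp=0x74
r1 is caller-saved -> body value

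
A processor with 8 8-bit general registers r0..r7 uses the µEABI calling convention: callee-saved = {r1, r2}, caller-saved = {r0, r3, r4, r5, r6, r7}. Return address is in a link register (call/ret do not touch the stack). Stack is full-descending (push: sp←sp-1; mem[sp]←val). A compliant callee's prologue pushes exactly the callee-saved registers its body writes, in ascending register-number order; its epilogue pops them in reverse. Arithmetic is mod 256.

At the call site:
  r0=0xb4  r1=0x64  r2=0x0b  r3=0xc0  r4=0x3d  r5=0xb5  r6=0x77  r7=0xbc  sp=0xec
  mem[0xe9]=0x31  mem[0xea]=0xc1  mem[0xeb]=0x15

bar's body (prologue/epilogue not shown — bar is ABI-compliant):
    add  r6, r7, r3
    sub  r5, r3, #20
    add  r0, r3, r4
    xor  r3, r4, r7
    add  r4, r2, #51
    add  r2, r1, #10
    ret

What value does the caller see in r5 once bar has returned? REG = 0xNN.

prologue: push r2 -> mem[0xeb]=0x0b, sp=0xeb
body[0] add  r6, r7, r3 -> r6=0x7c
body[1] sub  r5, r3, #20 -> r5=0xac
body[2] add  r0, r3, r4 -> r0=0xfd
body[3] xor  r3, r4, r7 -> r3=0x81
body[4] add  r4, r2, #51 -> r4=0x3e
body[5] add  r2, r1, #10 -> r2=0x6e
epilogue: pop r2=0x0b, sp=0xec
r5 is caller-saved -> body value

REG = 0xac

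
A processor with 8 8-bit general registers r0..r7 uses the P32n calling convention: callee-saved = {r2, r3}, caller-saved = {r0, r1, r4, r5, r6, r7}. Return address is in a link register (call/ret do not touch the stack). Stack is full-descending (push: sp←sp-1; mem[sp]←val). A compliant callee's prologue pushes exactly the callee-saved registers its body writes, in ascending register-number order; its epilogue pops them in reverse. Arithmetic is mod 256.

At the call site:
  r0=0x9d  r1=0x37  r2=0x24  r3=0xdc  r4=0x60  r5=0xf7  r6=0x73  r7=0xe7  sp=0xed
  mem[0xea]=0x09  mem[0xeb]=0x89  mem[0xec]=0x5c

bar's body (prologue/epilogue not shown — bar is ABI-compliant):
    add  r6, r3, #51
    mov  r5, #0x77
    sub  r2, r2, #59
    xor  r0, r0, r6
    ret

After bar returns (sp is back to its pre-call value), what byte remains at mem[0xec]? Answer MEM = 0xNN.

prologue: push r2 → mem[0xec]=0x24, sp=0xec
body[0] add  r6, r3, #51 → r6=0x0f
body[1] mov  r5, #0x77 → r5=0x77
body[2] sub  r2, r2, #59 → r2=0xe9
body[3] xor  r0, r0, r6 → r0=0x92
epilogue: pop r2=0x24, sp=0xed
prologue pushed ['r2'] at ['0xec']

MEM = 0x24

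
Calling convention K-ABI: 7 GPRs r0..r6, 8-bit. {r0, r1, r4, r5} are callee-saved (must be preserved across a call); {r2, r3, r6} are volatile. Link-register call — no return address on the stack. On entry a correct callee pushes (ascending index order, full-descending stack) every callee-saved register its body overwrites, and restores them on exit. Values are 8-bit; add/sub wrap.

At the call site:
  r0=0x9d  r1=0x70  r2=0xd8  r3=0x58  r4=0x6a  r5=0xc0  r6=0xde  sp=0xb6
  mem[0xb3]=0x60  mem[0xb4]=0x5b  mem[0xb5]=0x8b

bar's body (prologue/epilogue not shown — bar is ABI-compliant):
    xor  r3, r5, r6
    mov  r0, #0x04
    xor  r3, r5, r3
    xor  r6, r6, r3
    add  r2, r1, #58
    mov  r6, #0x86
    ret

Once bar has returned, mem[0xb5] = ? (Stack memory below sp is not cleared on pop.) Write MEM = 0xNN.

MEM = 0x9d

prologue: push r0 -> mem[0xb5]=0x9d, sp=0xb5
body[0] xor  r3, r5, r6 -> r3=0x1e
body[1] mov  r0, #0x04 -> r0=0x04
body[2] xor  r3, r5, r3 -> r3=0xde
body[3] xor  r6, r6, r3 -> r6=0x00
body[4] add  r2, r1, #58 -> r2=0xaa
body[5] mov  r6, #0x86 -> r6=0x86
epilogue: pop r0=0x9d, sp=0xb6
prologue pushed ['r0'] at ['0xb5']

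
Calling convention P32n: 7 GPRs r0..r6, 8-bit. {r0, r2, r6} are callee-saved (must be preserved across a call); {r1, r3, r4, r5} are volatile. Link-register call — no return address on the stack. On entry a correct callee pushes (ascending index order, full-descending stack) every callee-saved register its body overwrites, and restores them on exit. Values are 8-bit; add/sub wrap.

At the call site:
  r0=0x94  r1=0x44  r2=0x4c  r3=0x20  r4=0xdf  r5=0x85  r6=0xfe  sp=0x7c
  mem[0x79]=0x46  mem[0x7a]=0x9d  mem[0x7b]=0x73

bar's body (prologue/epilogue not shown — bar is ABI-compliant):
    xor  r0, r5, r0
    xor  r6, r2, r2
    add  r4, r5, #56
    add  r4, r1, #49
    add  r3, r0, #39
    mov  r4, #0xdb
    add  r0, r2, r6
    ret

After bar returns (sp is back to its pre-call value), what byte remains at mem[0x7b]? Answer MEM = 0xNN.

prologue: push r0 -> mem[0x7b]=0x94, sp=0x7b
prologue: push r6 -> mem[0x7a]=0xfe, sp=0x7a
body[0] xor  r0, r5, r0 -> r0=0x11
body[1] xor  r6, r2, r2 -> r6=0x00
body[2] add  r4, r5, #56 -> r4=0xbd
body[3] add  r4, r1, #49 -> r4=0x75
body[4] add  r3, r0, #39 -> r3=0x38
body[5] mov  r4, #0xdb -> r4=0xdb
body[6] add  r0, r2, r6 -> r0=0x4c
epilogue: pop r6=0xfe, sp=0x7b
epilogue: pop r0=0x94, sp=0x7c
prologue pushed ['r0', 'r6'] at ['0x7b', '0x7a']

MEM = 0x94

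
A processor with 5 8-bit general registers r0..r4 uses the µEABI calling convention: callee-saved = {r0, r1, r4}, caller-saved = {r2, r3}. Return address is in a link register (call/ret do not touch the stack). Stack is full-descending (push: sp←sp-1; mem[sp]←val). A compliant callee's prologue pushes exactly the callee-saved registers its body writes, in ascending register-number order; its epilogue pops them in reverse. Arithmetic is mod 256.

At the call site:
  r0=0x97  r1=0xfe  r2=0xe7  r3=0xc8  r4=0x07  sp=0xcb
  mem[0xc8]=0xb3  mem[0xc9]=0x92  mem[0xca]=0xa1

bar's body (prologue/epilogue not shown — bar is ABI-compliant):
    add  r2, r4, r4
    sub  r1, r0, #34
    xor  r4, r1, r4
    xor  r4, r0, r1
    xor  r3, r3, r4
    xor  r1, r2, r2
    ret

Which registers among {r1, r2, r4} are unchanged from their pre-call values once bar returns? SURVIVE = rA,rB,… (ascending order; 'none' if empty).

prologue: push r1 → mem[0xca]=0xfe, sp=0xca
prologue: push r4 → mem[0xc9]=0x07, sp=0xc9
body[0] add  r2, r4, r4 → r2=0x0e
body[1] sub  r1, r0, #34 → r1=0x75
body[2] xor  r4, r1, r4 → r4=0x72
body[3] xor  r4, r0, r1 → r4=0xe2
body[4] xor  r3, r3, r4 → r3=0x2a
body[5] xor  r1, r2, r2 → r1=0x00
epilogue: pop r4=0x07, sp=0xca
epilogue: pop r1=0xfe, sp=0xcb
r1: callee-saved, written=True
r2: caller-saved, written=True
r4: callee-saved, written=True

SURVIVE = r1,r4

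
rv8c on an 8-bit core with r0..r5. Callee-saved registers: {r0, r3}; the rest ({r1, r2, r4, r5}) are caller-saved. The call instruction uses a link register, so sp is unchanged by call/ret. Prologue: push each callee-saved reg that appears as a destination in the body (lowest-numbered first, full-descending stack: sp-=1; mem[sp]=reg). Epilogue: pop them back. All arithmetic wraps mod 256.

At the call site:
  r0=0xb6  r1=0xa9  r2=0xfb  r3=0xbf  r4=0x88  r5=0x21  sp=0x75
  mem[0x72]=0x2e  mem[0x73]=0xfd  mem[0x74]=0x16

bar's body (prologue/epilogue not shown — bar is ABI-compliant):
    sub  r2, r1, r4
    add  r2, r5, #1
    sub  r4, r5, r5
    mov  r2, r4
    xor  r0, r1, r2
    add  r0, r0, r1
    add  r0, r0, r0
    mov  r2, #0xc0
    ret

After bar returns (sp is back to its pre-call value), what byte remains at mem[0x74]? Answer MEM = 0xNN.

prologue: push r0 → mem[0x74]=0xb6, sp=0x74
body[0] sub  r2, r1, r4 → r2=0x21
body[1] add  r2, r5, #1 → r2=0x22
body[2] sub  r4, r5, r5 → r4=0x00
body[3] mov  r2, r4 → r2=0x00
body[4] xor  r0, r1, r2 → r0=0xa9
body[5] add  r0, r0, r1 → r0=0x52
body[6] add  r0, r0, r0 → r0=0xa4
body[7] mov  r2, #0xc0 → r2=0xc0
epilogue: pop r0=0xb6, sp=0x75
prologue pushed ['r0'] at ['0x74']

MEM = 0xb6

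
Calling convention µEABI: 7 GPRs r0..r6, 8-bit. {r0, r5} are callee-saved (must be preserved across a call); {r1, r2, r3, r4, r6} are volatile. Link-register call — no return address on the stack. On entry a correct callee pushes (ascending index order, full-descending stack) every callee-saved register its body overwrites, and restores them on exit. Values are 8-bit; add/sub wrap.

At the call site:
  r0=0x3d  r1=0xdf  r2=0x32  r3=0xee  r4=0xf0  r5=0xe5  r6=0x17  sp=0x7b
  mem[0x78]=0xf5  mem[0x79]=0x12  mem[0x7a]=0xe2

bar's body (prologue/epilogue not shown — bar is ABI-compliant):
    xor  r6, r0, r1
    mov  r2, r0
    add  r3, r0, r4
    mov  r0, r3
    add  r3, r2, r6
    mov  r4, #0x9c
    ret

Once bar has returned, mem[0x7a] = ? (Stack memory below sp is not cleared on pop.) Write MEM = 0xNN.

MEM = 0x3d

prologue: push r0 → mem[0x7a]=0x3d, sp=0x7a
body[0] xor  r6, r0, r1 → r6=0xe2
body[1] mov  r2, r0 → r2=0x3d
body[2] add  r3, r0, r4 → r3=0x2d
body[3] mov  r0, r3 → r0=0x2d
body[4] add  r3, r2, r6 → r3=0x1f
body[5] mov  r4, #0x9c → r4=0x9c
epilogue: pop r0=0x3d, sp=0x7b
prologue pushed ['r0'] at ['0x7a']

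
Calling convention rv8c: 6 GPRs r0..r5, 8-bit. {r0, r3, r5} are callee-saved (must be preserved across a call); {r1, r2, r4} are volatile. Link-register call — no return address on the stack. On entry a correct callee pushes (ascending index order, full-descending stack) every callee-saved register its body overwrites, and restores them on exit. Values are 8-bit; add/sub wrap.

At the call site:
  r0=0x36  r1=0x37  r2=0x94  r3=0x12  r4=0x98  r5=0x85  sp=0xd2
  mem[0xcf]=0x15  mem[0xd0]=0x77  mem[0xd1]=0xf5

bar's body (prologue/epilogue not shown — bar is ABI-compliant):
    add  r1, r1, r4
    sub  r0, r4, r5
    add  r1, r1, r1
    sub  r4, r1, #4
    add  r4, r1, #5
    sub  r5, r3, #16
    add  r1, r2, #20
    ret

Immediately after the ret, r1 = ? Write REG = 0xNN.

prologue: push r0 -> mem[0xd1]=0x36, sp=0xd1
prologue: push r5 -> mem[0xd0]=0x85, sp=0xd0
body[0] add  r1, r1, r4 -> r1=0xcf
body[1] sub  r0, r4, r5 -> r0=0x13
body[2] add  r1, r1, r1 -> r1=0x9e
body[3] sub  r4, r1, #4 -> r4=0x9a
body[4] add  r4, r1, #5 -> r4=0xa3
body[5] sub  r5, r3, #16 -> r5=0x02
body[6] add  r1, r2, #20 -> r1=0xa8
epilogue: pop r5=0x85, sp=0xd1
epilogue: pop r0=0x36, sp=0xd2
r1 is caller-saved -> body value

REG = 0xa8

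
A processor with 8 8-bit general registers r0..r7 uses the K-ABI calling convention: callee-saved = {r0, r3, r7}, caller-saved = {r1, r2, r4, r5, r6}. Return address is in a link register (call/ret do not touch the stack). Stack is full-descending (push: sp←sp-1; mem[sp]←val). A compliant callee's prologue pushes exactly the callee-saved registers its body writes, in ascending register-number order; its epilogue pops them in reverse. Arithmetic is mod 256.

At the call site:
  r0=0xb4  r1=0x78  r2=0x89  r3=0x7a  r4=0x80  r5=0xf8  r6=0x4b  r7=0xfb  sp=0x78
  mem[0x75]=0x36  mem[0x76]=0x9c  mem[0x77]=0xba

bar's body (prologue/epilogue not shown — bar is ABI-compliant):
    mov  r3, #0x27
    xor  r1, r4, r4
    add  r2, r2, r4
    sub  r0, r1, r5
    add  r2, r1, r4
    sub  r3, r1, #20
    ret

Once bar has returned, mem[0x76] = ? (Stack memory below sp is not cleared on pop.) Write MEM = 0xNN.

prologue: push r0 -> mem[0x77]=0xb4, sp=0x77
prologue: push r3 -> mem[0x76]=0x7a, sp=0x76
body[0] mov  r3, #0x27 -> r3=0x27
body[1] xor  r1, r4, r4 -> r1=0x00
body[2] add  r2, r2, r4 -> r2=0x09
body[3] sub  r0, r1, r5 -> r0=0x08
body[4] add  r2, r1, r4 -> r2=0x80
body[5] sub  r3, r1, #20 -> r3=0xec
epilogue: pop r3=0x7a, sp=0x77
epilogue: pop r0=0xb4, sp=0x78
prologue pushed ['r0', 'r3'] at ['0x77', '0x76']

MEM = 0x7a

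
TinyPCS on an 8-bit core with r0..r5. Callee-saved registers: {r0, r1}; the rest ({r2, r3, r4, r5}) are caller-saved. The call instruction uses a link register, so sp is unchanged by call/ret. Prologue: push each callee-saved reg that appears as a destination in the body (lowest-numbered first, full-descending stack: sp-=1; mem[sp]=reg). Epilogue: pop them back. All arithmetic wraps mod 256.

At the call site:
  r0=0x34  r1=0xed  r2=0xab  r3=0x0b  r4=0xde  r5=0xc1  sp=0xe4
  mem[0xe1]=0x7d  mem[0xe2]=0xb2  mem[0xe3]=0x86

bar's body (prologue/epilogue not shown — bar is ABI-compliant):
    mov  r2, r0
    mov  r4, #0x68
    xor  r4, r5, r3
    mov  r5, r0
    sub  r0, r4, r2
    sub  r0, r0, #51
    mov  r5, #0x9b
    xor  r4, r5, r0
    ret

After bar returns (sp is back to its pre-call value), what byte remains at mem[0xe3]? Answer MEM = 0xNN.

prologue: push r0 → mem[0xe3]=0x34, sp=0xe3
body[0] mov  r2, r0 → r2=0x34
body[1] mov  r4, #0x68 → r4=0x68
body[2] xor  r4, r5, r3 → r4=0xca
body[3] mov  r5, r0 → r5=0x34
body[4] sub  r0, r4, r2 → r0=0x96
body[5] sub  r0, r0, #51 → r0=0x63
body[6] mov  r5, #0x9b → r5=0x9b
body[7] xor  r4, r5, r0 → r4=0xf8
epilogue: pop r0=0x34, sp=0xe4
prologue pushed ['r0'] at ['0xe3']

MEM = 0x34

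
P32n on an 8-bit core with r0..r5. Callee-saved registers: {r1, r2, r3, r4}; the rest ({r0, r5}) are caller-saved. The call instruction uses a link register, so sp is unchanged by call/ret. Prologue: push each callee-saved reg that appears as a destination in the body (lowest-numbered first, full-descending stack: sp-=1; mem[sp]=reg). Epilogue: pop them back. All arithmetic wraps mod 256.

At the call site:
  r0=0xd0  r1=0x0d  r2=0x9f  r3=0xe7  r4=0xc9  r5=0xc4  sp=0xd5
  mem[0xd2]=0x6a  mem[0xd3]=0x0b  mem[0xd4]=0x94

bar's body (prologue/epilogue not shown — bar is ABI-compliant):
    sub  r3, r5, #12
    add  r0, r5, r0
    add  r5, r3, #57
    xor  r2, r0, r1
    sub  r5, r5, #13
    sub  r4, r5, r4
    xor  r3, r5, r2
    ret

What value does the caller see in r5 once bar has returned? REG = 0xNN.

REG = 0xe4

prologue: push r2 -> mem[0xd4]=0x9f, sp=0xd4
prologue: push r3 -> mem[0xd3]=0xe7, sp=0xd3
prologue: push r4 -> mem[0xd2]=0xc9, sp=0xd2
body[0] sub  r3, r5, #12 -> r3=0xb8
body[1] add  r0, r5, r0 -> r0=0x94
body[2] add  r5, r3, #57 -> r5=0xf1
body[3] xor  r2, r0, r1 -> r2=0x99
body[4] sub  r5, r5, #13 -> r5=0xe4
body[5] sub  r4, r5, r4 -> r4=0x1b
body[6] xor  r3, r5, r2 -> r3=0x7d
epilogue: pop r4=0xc9, sp=0xd3
epilogue: pop r3=0xe7, sp=0xd4
epilogue: pop r2=0x9f, sp=0xd5
r5 is caller-saved -> body value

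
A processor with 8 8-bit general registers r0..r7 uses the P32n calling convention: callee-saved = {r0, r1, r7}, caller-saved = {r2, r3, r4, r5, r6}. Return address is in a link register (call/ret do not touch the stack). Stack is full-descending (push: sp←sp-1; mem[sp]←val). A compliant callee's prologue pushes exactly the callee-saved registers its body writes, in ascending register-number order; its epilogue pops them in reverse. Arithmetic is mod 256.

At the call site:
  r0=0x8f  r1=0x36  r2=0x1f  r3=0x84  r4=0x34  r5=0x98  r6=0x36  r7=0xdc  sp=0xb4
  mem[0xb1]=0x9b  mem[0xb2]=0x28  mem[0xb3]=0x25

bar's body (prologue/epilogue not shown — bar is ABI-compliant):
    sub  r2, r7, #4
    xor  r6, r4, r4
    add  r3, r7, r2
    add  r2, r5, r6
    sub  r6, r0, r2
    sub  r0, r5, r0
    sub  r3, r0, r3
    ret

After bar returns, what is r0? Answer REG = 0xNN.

prologue: push r0 → mem[0xb3]=0x8f, sp=0xb3
body[0] sub  r2, r7, #4 → r2=0xd8
body[1] xor  r6, r4, r4 → r6=0x00
body[2] add  r3, r7, r2 → r3=0xb4
body[3] add  r2, r5, r6 → r2=0x98
body[4] sub  r6, r0, r2 → r6=0xf7
body[5] sub  r0, r5, r0 → r0=0x09
body[6] sub  r3, r0, r3 → r3=0x55
epilogue: pop r0=0x8f, sp=0xb4
r0 is callee-saved → restored

REG = 0x8f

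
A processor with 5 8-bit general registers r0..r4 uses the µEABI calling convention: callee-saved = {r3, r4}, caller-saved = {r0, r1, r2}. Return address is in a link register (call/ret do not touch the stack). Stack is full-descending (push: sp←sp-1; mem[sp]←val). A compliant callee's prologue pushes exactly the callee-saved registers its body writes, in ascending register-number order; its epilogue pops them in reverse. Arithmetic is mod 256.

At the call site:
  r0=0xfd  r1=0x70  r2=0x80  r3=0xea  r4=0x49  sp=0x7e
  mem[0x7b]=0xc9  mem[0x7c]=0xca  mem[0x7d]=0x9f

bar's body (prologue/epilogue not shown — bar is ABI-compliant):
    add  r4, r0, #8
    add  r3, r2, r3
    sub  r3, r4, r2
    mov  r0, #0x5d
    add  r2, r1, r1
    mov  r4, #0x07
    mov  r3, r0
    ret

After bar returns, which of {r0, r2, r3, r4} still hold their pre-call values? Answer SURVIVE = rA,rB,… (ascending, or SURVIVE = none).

SURVIVE = r3,r4

prologue: push r3 -> mem[0x7d]=0xea, sp=0x7d
prologue: push r4 -> mem[0x7c]=0x49, sp=0x7c
body[0] add  r4, r0, #8 -> r4=0x05
body[1] add  r3, r2, r3 -> r3=0x6a
body[2] sub  r3, r4, r2 -> r3=0x85
body[3] mov  r0, #0x5d -> r0=0x5d
body[4] add  r2, r1, r1 -> r2=0xe0
body[5] mov  r4, #0x07 -> r4=0x07
body[6] mov  r3, r0 -> r3=0x5d
epilogue: pop r4=0x49, sp=0x7d
epilogue: pop r3=0xea, sp=0x7e
r0: caller-saved, written=True
r2: caller-saved, written=True
r3: callee-saved, written=True
r4: callee-saved, written=True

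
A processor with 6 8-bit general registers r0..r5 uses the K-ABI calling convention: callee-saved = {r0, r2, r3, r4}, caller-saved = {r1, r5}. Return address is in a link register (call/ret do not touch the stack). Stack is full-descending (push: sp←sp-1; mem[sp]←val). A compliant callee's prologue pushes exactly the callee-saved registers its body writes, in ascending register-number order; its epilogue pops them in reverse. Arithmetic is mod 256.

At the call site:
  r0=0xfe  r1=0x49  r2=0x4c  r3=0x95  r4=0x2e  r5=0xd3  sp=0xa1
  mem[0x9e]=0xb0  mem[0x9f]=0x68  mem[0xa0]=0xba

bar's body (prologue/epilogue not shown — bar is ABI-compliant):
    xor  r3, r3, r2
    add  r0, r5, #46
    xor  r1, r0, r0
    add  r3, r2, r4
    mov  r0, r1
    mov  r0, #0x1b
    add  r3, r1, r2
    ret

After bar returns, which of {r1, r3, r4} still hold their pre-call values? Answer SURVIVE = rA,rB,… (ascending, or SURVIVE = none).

prologue: push r0 -> mem[0xa0]=0xfe, sp=0xa0
prologue: push r3 -> mem[0x9f]=0x95, sp=0x9f
body[0] xor  r3, r3, r2 -> r3=0xd9
body[1] add  r0, r5, #46 -> r0=0x01
body[2] xor  r1, r0, r0 -> r1=0x00
body[3] add  r3, r2, r4 -> r3=0x7a
body[4] mov  r0, r1 -> r0=0x00
body[5] mov  r0, #0x1b -> r0=0x1b
body[6] add  r3, r1, r2 -> r3=0x4c
epilogue: pop r3=0x95, sp=0xa0
epilogue: pop r0=0xfe, sp=0xa1
r1: caller-saved, written=True
r3: callee-saved, written=True
r4: callee-saved, written=False

SURVIVE = r3,r4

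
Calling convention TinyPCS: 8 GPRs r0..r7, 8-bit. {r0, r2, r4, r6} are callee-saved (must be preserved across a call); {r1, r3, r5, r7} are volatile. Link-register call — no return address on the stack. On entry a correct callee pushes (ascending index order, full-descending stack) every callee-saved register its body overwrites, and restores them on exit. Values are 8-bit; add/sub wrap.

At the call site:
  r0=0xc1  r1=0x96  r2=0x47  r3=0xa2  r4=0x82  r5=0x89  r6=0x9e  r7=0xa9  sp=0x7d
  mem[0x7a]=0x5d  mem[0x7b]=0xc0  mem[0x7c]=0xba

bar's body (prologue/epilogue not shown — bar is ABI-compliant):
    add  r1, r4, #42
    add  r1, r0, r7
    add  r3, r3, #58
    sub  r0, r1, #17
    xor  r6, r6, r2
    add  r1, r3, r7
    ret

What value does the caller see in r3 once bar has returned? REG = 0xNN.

REG = 0xdc

prologue: push r0 → mem[0x7c]=0xc1, sp=0x7c
prologue: push r6 → mem[0x7b]=0x9e, sp=0x7b
body[0] add  r1, r4, #42 → r1=0xac
body[1] add  r1, r0, r7 → r1=0x6a
body[2] add  r3, r3, #58 → r3=0xdc
body[3] sub  r0, r1, #17 → r0=0x59
body[4] xor  r6, r6, r2 → r6=0xd9
body[5] add  r1, r3, r7 → r1=0x85
epilogue: pop r6=0x9e, sp=0x7c
epilogue: pop r0=0xc1, sp=0x7d
r3 is caller-saved → body value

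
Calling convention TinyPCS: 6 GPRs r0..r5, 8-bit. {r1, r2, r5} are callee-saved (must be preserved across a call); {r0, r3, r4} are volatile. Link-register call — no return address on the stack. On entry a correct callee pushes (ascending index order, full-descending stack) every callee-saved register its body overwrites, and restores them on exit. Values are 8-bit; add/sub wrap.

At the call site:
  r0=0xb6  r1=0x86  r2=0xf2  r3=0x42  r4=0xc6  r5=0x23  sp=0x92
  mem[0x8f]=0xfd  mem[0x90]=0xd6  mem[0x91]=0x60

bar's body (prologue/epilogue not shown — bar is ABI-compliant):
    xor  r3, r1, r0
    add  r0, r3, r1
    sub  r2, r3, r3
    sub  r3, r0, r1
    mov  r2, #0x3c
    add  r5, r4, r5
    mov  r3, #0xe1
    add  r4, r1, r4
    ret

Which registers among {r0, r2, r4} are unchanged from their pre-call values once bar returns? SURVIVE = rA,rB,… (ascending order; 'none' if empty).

prologue: push r2 -> mem[0x91]=0xf2, sp=0x91
prologue: push r5 -> mem[0x90]=0x23, sp=0x90
body[0] xor  r3, r1, r0 -> r3=0x30
body[1] add  r0, r3, r1 -> r0=0xb6
body[2] sub  r2, r3, r3 -> r2=0x00
body[3] sub  r3, r0, r1 -> r3=0x30
body[4] mov  r2, #0x3c -> r2=0x3c
body[5] add  r5, r4, r5 -> r5=0xe9
body[6] mov  r3, #0xe1 -> r3=0xe1
body[7] add  r4, r1, r4 -> r4=0x4c
epilogue: pop r5=0x23, sp=0x91
epilogue: pop r2=0xf2, sp=0x92
r0: caller-saved, written=True
r2: callee-saved, written=True
r4: caller-saved, written=True

SURVIVE = r0,r2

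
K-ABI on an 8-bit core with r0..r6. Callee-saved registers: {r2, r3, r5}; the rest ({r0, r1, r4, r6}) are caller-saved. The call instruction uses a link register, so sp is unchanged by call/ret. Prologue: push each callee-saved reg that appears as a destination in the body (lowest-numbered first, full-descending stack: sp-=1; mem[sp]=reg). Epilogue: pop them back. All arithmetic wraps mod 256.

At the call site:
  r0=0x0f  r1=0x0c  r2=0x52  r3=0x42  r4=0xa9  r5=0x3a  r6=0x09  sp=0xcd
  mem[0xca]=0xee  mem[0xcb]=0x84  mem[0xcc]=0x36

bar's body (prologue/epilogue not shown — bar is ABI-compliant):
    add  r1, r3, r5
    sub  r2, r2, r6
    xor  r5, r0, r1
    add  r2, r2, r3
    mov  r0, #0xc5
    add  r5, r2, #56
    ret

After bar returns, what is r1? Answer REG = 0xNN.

REG = 0x7c

prologue: push r2 -> mem[0xcc]=0x52, sp=0xcc
prologue: push r5 -> mem[0xcb]=0x3a, sp=0xcb
body[0] add  r1, r3, r5 -> r1=0x7c
body[1] sub  r2, r2, r6 -> r2=0x49
body[2] xor  r5, r0, r1 -> r5=0x73
body[3] add  r2, r2, r3 -> r2=0x8b
body[4] mov  r0, #0xc5 -> r0=0xc5
body[5] add  r5, r2, #56 -> r5=0xc3
epilogue: pop r5=0x3a, sp=0xcc
epilogue: pop r2=0x52, sp=0xcd
r1 is caller-saved -> body value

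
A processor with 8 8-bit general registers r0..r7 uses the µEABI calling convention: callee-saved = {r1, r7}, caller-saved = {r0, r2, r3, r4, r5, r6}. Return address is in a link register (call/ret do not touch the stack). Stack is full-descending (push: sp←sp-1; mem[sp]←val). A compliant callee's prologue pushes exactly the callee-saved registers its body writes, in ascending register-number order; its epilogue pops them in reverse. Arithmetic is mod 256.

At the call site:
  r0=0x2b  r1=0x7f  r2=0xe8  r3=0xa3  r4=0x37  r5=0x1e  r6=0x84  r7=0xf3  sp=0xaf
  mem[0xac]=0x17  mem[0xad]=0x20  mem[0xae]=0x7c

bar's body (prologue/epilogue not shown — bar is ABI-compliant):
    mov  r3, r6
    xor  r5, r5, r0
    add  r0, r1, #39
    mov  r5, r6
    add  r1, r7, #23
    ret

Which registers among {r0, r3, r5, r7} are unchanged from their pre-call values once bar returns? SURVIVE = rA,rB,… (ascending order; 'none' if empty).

SURVIVE = r7

prologue: push r1 → mem[0xae]=0x7f, sp=0xae
body[0] mov  r3, r6 → r3=0x84
body[1] xor  r5, r5, r0 → r5=0x35
body[2] add  r0, r1, #39 → r0=0xa6
body[3] mov  r5, r6 → r5=0x84
body[4] add  r1, r7, #23 → r1=0x0a
epilogue: pop r1=0x7f, sp=0xaf
r0: caller-saved, written=True
r3: caller-saved, written=True
r5: caller-saved, written=True
r7: callee-saved, written=False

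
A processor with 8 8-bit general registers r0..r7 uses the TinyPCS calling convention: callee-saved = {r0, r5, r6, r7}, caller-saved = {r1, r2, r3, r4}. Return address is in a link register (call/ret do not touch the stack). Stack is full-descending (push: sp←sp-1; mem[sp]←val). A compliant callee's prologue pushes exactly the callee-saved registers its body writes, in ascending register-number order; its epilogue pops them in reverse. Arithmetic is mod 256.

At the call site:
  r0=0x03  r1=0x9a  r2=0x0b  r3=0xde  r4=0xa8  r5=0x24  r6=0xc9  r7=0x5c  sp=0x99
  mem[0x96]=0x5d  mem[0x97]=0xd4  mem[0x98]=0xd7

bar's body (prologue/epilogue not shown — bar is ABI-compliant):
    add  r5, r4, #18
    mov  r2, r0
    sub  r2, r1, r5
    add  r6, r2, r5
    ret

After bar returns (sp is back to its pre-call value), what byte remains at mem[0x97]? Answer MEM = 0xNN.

prologue: push r5 -> mem[0x98]=0x24, sp=0x98
prologue: push r6 -> mem[0x97]=0xc9, sp=0x97
body[0] add  r5, r4, #18 -> r5=0xba
body[1] mov  r2, r0 -> r2=0x03
body[2] sub  r2, r1, r5 -> r2=0xe0
body[3] add  r6, r2, r5 -> r6=0x9a
epilogue: pop r6=0xc9, sp=0x98
epilogue: pop r5=0x24, sp=0x99
prologue pushed ['r5', 'r6'] at ['0x98', '0x97']

MEM = 0xc9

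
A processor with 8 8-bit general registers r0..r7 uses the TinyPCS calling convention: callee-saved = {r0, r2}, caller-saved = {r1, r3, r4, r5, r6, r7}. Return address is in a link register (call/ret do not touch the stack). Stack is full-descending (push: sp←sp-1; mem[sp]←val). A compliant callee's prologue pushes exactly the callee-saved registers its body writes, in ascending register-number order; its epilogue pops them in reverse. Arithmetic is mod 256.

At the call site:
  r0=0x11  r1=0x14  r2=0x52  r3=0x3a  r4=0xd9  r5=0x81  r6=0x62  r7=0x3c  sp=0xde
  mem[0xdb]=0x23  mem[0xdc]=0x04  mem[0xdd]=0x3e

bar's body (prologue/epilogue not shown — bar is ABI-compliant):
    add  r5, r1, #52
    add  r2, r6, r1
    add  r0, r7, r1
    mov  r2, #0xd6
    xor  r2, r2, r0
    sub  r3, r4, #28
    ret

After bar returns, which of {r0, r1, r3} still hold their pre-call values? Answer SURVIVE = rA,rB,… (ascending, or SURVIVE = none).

prologue: push r0 -> mem[0xdd]=0x11, sp=0xdd
prologue: push r2 -> mem[0xdc]=0x52, sp=0xdc
body[0] add  r5, r1, #52 -> r5=0x48
body[1] add  r2, r6, r1 -> r2=0x76
body[2] add  r0, r7, r1 -> r0=0x50
body[3] mov  r2, #0xd6 -> r2=0xd6
body[4] xor  r2, r2, r0 -> r2=0x86
body[5] sub  r3, r4, #28 -> r3=0xbd
epilogue: pop r2=0x52, sp=0xdd
epilogue: pop r0=0x11, sp=0xde
r0: callee-saved, written=True
r1: caller-saved, written=False
r3: caller-saved, written=True

SURVIVE = r0,r1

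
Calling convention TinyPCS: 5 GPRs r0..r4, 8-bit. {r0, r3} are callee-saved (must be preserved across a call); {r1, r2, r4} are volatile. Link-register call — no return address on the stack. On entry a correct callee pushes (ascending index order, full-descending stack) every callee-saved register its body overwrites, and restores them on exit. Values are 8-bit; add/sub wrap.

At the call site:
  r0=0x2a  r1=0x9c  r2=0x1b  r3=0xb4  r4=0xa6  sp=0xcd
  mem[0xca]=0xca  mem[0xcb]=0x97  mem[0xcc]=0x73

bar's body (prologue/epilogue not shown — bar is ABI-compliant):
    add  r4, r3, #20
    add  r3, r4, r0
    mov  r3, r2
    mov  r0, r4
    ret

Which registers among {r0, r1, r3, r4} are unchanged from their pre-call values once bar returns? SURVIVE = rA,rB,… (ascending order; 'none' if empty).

SURVIVE = r0,r1,r3

prologue: push r0 -> mem[0xcc]=0x2a, sp=0xcc
prologue: push r3 -> mem[0xcb]=0xb4, sp=0xcb
body[0] add  r4, r3, #20 -> r4=0xc8
body[1] add  r3, r4, r0 -> r3=0xf2
body[2] mov  r3, r2 -> r3=0x1b
body[3] mov  r0, r4 -> r0=0xc8
epilogue: pop r3=0xb4, sp=0xcc
epilogue: pop r0=0x2a, sp=0xcd
r0: callee-saved, written=True
r1: caller-saved, written=False
r3: callee-saved, written=True
r4: caller-saved, written=True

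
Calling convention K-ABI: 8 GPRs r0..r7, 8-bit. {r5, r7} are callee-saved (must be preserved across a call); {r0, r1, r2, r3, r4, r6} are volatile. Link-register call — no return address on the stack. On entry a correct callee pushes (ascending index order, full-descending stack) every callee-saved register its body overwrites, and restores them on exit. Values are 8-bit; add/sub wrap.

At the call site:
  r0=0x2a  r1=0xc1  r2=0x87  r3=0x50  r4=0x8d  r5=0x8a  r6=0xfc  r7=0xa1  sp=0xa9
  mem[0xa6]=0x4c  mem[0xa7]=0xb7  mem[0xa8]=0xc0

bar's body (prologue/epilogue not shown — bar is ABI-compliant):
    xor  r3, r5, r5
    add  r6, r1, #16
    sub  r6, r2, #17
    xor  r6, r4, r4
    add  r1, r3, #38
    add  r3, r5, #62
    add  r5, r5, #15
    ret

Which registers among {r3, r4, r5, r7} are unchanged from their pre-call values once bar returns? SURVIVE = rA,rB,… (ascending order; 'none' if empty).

prologue: push r5 -> mem[0xa8]=0x8a, sp=0xa8
body[0] xor  r3, r5, r5 -> r3=0x00
body[1] add  r6, r1, #16 -> r6=0xd1
body[2] sub  r6, r2, #17 -> r6=0x76
body[3] xor  r6, r4, r4 -> r6=0x00
body[4] add  r1, r3, #38 -> r1=0x26
body[5] add  r3, r5, #62 -> r3=0xc8
body[6] add  r5, r5, #15 -> r5=0x99
epilogue: pop r5=0x8a, sp=0xa9
r3: caller-saved, written=True
r4: caller-saved, written=False
r5: callee-saved, written=True
r7: callee-saved, written=False

SURVIVE = r4,r5,r7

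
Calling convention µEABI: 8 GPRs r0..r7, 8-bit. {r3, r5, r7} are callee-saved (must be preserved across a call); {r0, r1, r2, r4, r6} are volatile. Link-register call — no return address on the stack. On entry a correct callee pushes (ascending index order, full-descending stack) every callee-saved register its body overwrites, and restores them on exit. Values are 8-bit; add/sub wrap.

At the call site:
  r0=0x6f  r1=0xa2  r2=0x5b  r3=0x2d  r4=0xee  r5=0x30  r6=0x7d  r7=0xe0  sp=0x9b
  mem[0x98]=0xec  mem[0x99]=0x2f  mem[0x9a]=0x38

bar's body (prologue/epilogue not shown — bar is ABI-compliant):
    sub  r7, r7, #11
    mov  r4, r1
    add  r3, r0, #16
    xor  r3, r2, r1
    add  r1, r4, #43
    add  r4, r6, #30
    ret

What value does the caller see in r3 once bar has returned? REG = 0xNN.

prologue: push r3 → mem[0x9a]=0x2d, sp=0x9a
prologue: push r7 → mem[0x99]=0xe0, sp=0x99
body[0] sub  r7, r7, #11 → r7=0xd5
body[1] mov  r4, r1 → r4=0xa2
body[2] add  r3, r0, #16 → r3=0x7f
body[3] xor  r3, r2, r1 → r3=0xf9
body[4] add  r1, r4, #43 → r1=0xcd
body[5] add  r4, r6, #30 → r4=0x9b
epilogue: pop r7=0xe0, sp=0x9a
epilogue: pop r3=0x2d, sp=0x9b
r3 is callee-saved → restored

REG = 0x2d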